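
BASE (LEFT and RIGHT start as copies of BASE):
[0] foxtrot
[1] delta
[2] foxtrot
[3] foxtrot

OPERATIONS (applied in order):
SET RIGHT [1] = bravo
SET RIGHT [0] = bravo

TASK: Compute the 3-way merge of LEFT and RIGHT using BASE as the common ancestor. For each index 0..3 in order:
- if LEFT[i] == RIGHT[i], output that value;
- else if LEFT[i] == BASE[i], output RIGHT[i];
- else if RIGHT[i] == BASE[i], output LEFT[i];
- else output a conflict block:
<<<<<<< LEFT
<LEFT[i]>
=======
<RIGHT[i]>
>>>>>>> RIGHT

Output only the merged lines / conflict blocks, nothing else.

Answer: bravo
bravo
foxtrot
foxtrot

Derivation:
Final LEFT:  [foxtrot, delta, foxtrot, foxtrot]
Final RIGHT: [bravo, bravo, foxtrot, foxtrot]
i=0: L=foxtrot=BASE, R=bravo -> take RIGHT -> bravo
i=1: L=delta=BASE, R=bravo -> take RIGHT -> bravo
i=2: L=foxtrot R=foxtrot -> agree -> foxtrot
i=3: L=foxtrot R=foxtrot -> agree -> foxtrot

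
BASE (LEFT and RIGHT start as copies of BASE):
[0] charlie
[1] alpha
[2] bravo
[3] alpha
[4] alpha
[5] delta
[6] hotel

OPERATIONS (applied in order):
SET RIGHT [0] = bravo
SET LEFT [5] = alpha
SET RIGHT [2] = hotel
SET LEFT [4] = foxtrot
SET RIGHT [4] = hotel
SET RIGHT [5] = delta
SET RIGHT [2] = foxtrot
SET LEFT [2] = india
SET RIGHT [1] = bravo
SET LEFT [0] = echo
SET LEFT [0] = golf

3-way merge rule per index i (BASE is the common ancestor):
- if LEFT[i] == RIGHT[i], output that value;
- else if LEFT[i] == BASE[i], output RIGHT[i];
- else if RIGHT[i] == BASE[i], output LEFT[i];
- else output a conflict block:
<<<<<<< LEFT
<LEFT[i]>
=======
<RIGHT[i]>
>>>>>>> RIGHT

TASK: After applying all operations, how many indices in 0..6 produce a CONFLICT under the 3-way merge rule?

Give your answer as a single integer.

Final LEFT:  [golf, alpha, india, alpha, foxtrot, alpha, hotel]
Final RIGHT: [bravo, bravo, foxtrot, alpha, hotel, delta, hotel]
i=0: BASE=charlie L=golf R=bravo all differ -> CONFLICT
i=1: L=alpha=BASE, R=bravo -> take RIGHT -> bravo
i=2: BASE=bravo L=india R=foxtrot all differ -> CONFLICT
i=3: L=alpha R=alpha -> agree -> alpha
i=4: BASE=alpha L=foxtrot R=hotel all differ -> CONFLICT
i=5: L=alpha, R=delta=BASE -> take LEFT -> alpha
i=6: L=hotel R=hotel -> agree -> hotel
Conflict count: 3

Answer: 3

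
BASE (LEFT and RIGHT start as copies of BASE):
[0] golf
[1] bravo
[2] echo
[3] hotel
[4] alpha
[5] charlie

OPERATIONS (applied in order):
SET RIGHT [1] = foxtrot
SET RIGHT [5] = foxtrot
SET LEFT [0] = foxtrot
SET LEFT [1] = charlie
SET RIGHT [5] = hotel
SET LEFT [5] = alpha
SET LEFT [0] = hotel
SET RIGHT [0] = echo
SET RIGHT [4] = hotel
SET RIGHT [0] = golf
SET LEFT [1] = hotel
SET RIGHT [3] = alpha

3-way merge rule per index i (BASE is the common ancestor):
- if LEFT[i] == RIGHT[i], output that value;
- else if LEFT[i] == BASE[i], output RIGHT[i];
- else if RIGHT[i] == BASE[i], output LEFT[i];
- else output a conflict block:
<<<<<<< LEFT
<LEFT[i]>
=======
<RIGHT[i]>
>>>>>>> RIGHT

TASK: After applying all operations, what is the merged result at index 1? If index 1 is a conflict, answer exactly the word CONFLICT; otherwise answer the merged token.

Answer: CONFLICT

Derivation:
Final LEFT:  [hotel, hotel, echo, hotel, alpha, alpha]
Final RIGHT: [golf, foxtrot, echo, alpha, hotel, hotel]
i=0: L=hotel, R=golf=BASE -> take LEFT -> hotel
i=1: BASE=bravo L=hotel R=foxtrot all differ -> CONFLICT
i=2: L=echo R=echo -> agree -> echo
i=3: L=hotel=BASE, R=alpha -> take RIGHT -> alpha
i=4: L=alpha=BASE, R=hotel -> take RIGHT -> hotel
i=5: BASE=charlie L=alpha R=hotel all differ -> CONFLICT
Index 1 -> CONFLICT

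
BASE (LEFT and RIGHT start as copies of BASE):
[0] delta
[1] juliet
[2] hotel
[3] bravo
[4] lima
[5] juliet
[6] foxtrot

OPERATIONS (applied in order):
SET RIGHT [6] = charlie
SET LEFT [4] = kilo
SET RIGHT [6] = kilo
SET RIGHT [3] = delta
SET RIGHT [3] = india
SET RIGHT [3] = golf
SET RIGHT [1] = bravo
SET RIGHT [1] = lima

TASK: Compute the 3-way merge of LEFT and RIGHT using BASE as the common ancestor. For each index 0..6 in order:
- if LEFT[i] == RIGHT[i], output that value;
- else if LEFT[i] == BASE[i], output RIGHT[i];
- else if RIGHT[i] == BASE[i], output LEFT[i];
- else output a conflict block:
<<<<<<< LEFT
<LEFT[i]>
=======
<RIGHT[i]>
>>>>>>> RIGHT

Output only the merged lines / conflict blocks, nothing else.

Answer: delta
lima
hotel
golf
kilo
juliet
kilo

Derivation:
Final LEFT:  [delta, juliet, hotel, bravo, kilo, juliet, foxtrot]
Final RIGHT: [delta, lima, hotel, golf, lima, juliet, kilo]
i=0: L=delta R=delta -> agree -> delta
i=1: L=juliet=BASE, R=lima -> take RIGHT -> lima
i=2: L=hotel R=hotel -> agree -> hotel
i=3: L=bravo=BASE, R=golf -> take RIGHT -> golf
i=4: L=kilo, R=lima=BASE -> take LEFT -> kilo
i=5: L=juliet R=juliet -> agree -> juliet
i=6: L=foxtrot=BASE, R=kilo -> take RIGHT -> kilo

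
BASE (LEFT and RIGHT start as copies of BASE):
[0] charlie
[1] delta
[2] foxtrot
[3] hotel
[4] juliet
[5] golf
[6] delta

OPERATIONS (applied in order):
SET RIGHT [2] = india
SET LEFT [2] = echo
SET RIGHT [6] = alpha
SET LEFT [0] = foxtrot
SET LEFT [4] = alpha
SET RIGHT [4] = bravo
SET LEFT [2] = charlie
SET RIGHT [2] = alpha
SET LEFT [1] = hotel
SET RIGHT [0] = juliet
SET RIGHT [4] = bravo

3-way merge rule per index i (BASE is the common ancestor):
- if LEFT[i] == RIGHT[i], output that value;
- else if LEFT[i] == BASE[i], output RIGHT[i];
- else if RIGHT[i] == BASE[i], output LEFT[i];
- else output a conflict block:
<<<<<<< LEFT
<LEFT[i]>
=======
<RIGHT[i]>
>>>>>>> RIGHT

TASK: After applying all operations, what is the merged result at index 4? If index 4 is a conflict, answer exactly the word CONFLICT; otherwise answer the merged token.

Final LEFT:  [foxtrot, hotel, charlie, hotel, alpha, golf, delta]
Final RIGHT: [juliet, delta, alpha, hotel, bravo, golf, alpha]
i=0: BASE=charlie L=foxtrot R=juliet all differ -> CONFLICT
i=1: L=hotel, R=delta=BASE -> take LEFT -> hotel
i=2: BASE=foxtrot L=charlie R=alpha all differ -> CONFLICT
i=3: L=hotel R=hotel -> agree -> hotel
i=4: BASE=juliet L=alpha R=bravo all differ -> CONFLICT
i=5: L=golf R=golf -> agree -> golf
i=6: L=delta=BASE, R=alpha -> take RIGHT -> alpha
Index 4 -> CONFLICT

Answer: CONFLICT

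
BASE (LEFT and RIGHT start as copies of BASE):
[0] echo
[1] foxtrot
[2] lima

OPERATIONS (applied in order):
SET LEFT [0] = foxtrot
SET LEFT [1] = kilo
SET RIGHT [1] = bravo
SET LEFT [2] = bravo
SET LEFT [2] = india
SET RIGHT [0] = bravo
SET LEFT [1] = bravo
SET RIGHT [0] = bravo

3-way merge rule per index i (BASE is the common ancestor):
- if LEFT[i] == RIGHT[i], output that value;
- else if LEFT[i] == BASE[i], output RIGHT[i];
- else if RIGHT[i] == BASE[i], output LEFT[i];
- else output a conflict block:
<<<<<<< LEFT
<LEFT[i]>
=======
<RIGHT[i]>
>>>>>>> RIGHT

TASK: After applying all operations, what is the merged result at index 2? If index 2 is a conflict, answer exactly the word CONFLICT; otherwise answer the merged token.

Answer: india

Derivation:
Final LEFT:  [foxtrot, bravo, india]
Final RIGHT: [bravo, bravo, lima]
i=0: BASE=echo L=foxtrot R=bravo all differ -> CONFLICT
i=1: L=bravo R=bravo -> agree -> bravo
i=2: L=india, R=lima=BASE -> take LEFT -> india
Index 2 -> india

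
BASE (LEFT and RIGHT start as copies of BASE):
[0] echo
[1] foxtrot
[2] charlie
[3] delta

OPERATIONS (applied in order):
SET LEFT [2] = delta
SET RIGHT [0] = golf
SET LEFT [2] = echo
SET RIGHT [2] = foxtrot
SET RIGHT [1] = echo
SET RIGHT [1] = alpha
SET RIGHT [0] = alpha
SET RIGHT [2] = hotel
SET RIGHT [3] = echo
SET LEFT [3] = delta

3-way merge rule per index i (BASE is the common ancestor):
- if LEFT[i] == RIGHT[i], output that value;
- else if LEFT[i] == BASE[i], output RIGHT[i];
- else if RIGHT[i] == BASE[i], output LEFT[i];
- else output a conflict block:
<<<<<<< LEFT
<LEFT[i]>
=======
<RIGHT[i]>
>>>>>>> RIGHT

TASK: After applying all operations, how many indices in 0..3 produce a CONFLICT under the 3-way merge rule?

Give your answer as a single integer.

Final LEFT:  [echo, foxtrot, echo, delta]
Final RIGHT: [alpha, alpha, hotel, echo]
i=0: L=echo=BASE, R=alpha -> take RIGHT -> alpha
i=1: L=foxtrot=BASE, R=alpha -> take RIGHT -> alpha
i=2: BASE=charlie L=echo R=hotel all differ -> CONFLICT
i=3: L=delta=BASE, R=echo -> take RIGHT -> echo
Conflict count: 1

Answer: 1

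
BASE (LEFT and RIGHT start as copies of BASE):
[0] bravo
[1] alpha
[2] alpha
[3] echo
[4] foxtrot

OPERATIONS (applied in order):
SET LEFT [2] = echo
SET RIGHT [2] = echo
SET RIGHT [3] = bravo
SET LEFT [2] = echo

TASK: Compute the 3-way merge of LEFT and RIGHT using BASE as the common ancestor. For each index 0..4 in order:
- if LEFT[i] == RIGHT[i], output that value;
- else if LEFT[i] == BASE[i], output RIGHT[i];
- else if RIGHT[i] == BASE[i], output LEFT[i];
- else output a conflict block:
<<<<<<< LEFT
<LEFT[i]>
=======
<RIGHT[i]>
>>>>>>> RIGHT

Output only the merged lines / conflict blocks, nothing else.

Answer: bravo
alpha
echo
bravo
foxtrot

Derivation:
Final LEFT:  [bravo, alpha, echo, echo, foxtrot]
Final RIGHT: [bravo, alpha, echo, bravo, foxtrot]
i=0: L=bravo R=bravo -> agree -> bravo
i=1: L=alpha R=alpha -> agree -> alpha
i=2: L=echo R=echo -> agree -> echo
i=3: L=echo=BASE, R=bravo -> take RIGHT -> bravo
i=4: L=foxtrot R=foxtrot -> agree -> foxtrot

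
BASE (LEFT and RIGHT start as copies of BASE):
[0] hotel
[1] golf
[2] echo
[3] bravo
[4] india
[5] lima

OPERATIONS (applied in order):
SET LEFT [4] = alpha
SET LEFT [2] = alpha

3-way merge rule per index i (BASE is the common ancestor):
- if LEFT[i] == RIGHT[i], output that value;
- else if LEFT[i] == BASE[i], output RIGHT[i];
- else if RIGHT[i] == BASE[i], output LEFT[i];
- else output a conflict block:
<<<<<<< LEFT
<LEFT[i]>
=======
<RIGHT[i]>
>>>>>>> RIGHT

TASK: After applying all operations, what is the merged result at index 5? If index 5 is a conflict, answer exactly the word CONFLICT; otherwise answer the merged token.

Answer: lima

Derivation:
Final LEFT:  [hotel, golf, alpha, bravo, alpha, lima]
Final RIGHT: [hotel, golf, echo, bravo, india, lima]
i=0: L=hotel R=hotel -> agree -> hotel
i=1: L=golf R=golf -> agree -> golf
i=2: L=alpha, R=echo=BASE -> take LEFT -> alpha
i=3: L=bravo R=bravo -> agree -> bravo
i=4: L=alpha, R=india=BASE -> take LEFT -> alpha
i=5: L=lima R=lima -> agree -> lima
Index 5 -> lima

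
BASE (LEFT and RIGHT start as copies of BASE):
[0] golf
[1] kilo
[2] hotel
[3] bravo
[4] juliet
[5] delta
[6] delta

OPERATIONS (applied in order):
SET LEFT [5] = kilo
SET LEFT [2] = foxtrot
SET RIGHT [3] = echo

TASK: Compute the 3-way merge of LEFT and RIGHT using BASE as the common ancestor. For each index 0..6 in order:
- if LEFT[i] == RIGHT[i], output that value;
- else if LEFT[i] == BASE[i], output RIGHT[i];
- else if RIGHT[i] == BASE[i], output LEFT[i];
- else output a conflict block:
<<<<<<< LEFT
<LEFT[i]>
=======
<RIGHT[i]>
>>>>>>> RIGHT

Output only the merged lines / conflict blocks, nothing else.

Final LEFT:  [golf, kilo, foxtrot, bravo, juliet, kilo, delta]
Final RIGHT: [golf, kilo, hotel, echo, juliet, delta, delta]
i=0: L=golf R=golf -> agree -> golf
i=1: L=kilo R=kilo -> agree -> kilo
i=2: L=foxtrot, R=hotel=BASE -> take LEFT -> foxtrot
i=3: L=bravo=BASE, R=echo -> take RIGHT -> echo
i=4: L=juliet R=juliet -> agree -> juliet
i=5: L=kilo, R=delta=BASE -> take LEFT -> kilo
i=6: L=delta R=delta -> agree -> delta

Answer: golf
kilo
foxtrot
echo
juliet
kilo
delta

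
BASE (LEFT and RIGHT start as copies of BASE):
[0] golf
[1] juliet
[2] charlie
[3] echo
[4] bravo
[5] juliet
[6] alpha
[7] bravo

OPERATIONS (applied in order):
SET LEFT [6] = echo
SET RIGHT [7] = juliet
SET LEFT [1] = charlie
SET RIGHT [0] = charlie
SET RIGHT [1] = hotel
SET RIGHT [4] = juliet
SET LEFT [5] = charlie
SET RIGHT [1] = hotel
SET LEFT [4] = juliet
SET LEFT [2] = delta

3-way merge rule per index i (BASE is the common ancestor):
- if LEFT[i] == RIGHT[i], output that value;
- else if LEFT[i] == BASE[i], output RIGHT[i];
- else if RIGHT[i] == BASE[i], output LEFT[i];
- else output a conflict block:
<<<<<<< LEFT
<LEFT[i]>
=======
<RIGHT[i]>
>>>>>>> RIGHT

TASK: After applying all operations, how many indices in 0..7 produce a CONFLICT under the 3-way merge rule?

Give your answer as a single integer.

Final LEFT:  [golf, charlie, delta, echo, juliet, charlie, echo, bravo]
Final RIGHT: [charlie, hotel, charlie, echo, juliet, juliet, alpha, juliet]
i=0: L=golf=BASE, R=charlie -> take RIGHT -> charlie
i=1: BASE=juliet L=charlie R=hotel all differ -> CONFLICT
i=2: L=delta, R=charlie=BASE -> take LEFT -> delta
i=3: L=echo R=echo -> agree -> echo
i=4: L=juliet R=juliet -> agree -> juliet
i=5: L=charlie, R=juliet=BASE -> take LEFT -> charlie
i=6: L=echo, R=alpha=BASE -> take LEFT -> echo
i=7: L=bravo=BASE, R=juliet -> take RIGHT -> juliet
Conflict count: 1

Answer: 1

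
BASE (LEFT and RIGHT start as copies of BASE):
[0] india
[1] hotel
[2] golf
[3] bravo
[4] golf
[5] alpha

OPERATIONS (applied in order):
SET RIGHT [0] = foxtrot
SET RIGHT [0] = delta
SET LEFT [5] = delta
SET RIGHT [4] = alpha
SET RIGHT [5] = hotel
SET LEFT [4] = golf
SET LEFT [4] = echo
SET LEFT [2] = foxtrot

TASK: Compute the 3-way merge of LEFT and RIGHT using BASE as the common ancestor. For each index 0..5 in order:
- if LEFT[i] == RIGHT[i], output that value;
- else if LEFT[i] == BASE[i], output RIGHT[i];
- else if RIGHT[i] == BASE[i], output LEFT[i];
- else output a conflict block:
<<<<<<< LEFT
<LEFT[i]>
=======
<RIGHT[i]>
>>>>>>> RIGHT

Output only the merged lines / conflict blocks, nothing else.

Answer: delta
hotel
foxtrot
bravo
<<<<<<< LEFT
echo
=======
alpha
>>>>>>> RIGHT
<<<<<<< LEFT
delta
=======
hotel
>>>>>>> RIGHT

Derivation:
Final LEFT:  [india, hotel, foxtrot, bravo, echo, delta]
Final RIGHT: [delta, hotel, golf, bravo, alpha, hotel]
i=0: L=india=BASE, R=delta -> take RIGHT -> delta
i=1: L=hotel R=hotel -> agree -> hotel
i=2: L=foxtrot, R=golf=BASE -> take LEFT -> foxtrot
i=3: L=bravo R=bravo -> agree -> bravo
i=4: BASE=golf L=echo R=alpha all differ -> CONFLICT
i=5: BASE=alpha L=delta R=hotel all differ -> CONFLICT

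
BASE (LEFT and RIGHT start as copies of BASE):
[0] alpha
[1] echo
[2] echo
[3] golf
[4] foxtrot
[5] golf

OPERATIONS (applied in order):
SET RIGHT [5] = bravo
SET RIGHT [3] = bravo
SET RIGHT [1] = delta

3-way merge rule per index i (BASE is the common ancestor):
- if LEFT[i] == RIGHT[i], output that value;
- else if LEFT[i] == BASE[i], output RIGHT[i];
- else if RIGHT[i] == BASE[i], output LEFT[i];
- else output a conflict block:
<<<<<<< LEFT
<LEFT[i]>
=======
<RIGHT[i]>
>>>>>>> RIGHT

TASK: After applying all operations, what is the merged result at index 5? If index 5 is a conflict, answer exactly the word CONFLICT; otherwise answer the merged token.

Final LEFT:  [alpha, echo, echo, golf, foxtrot, golf]
Final RIGHT: [alpha, delta, echo, bravo, foxtrot, bravo]
i=0: L=alpha R=alpha -> agree -> alpha
i=1: L=echo=BASE, R=delta -> take RIGHT -> delta
i=2: L=echo R=echo -> agree -> echo
i=3: L=golf=BASE, R=bravo -> take RIGHT -> bravo
i=4: L=foxtrot R=foxtrot -> agree -> foxtrot
i=5: L=golf=BASE, R=bravo -> take RIGHT -> bravo
Index 5 -> bravo

Answer: bravo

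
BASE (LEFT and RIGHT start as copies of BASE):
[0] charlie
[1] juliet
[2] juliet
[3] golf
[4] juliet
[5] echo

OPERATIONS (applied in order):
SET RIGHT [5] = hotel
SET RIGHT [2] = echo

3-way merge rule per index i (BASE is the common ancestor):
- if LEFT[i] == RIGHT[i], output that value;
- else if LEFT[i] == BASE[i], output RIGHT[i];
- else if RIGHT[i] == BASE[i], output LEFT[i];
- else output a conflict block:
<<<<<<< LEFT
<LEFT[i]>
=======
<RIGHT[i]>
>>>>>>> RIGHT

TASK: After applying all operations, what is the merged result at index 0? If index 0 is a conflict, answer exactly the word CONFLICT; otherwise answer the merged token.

Final LEFT:  [charlie, juliet, juliet, golf, juliet, echo]
Final RIGHT: [charlie, juliet, echo, golf, juliet, hotel]
i=0: L=charlie R=charlie -> agree -> charlie
i=1: L=juliet R=juliet -> agree -> juliet
i=2: L=juliet=BASE, R=echo -> take RIGHT -> echo
i=3: L=golf R=golf -> agree -> golf
i=4: L=juliet R=juliet -> agree -> juliet
i=5: L=echo=BASE, R=hotel -> take RIGHT -> hotel
Index 0 -> charlie

Answer: charlie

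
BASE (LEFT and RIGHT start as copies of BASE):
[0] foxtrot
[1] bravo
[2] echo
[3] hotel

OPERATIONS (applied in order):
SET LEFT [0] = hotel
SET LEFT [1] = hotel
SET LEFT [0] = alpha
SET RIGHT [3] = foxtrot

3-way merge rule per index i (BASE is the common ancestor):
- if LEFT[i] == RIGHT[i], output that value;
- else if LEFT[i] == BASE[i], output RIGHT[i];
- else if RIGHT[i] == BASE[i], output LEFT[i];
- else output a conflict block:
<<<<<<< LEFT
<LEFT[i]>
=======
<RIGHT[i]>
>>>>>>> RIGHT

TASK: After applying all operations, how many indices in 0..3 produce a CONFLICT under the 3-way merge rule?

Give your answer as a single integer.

Final LEFT:  [alpha, hotel, echo, hotel]
Final RIGHT: [foxtrot, bravo, echo, foxtrot]
i=0: L=alpha, R=foxtrot=BASE -> take LEFT -> alpha
i=1: L=hotel, R=bravo=BASE -> take LEFT -> hotel
i=2: L=echo R=echo -> agree -> echo
i=3: L=hotel=BASE, R=foxtrot -> take RIGHT -> foxtrot
Conflict count: 0

Answer: 0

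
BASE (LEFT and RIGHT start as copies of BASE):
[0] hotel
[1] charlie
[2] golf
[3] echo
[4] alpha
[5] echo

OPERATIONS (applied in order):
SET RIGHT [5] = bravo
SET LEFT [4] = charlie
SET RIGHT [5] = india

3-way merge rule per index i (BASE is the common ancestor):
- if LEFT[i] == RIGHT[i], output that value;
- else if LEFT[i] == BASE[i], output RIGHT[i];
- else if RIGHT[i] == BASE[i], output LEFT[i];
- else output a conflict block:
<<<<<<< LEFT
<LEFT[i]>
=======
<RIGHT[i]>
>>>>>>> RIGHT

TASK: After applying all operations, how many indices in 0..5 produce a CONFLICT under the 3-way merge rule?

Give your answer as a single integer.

Final LEFT:  [hotel, charlie, golf, echo, charlie, echo]
Final RIGHT: [hotel, charlie, golf, echo, alpha, india]
i=0: L=hotel R=hotel -> agree -> hotel
i=1: L=charlie R=charlie -> agree -> charlie
i=2: L=golf R=golf -> agree -> golf
i=3: L=echo R=echo -> agree -> echo
i=4: L=charlie, R=alpha=BASE -> take LEFT -> charlie
i=5: L=echo=BASE, R=india -> take RIGHT -> india
Conflict count: 0

Answer: 0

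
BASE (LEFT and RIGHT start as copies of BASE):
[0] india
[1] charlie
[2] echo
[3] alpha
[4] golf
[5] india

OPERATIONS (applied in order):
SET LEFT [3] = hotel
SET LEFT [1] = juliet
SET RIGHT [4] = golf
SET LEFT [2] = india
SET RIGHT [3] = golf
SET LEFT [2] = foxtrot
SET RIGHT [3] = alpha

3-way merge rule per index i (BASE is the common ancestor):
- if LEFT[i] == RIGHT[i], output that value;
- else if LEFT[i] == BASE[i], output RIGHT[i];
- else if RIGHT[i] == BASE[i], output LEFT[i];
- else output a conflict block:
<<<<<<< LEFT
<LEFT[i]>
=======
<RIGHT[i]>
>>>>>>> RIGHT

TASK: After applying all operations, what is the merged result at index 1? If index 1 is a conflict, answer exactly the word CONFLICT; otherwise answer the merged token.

Answer: juliet

Derivation:
Final LEFT:  [india, juliet, foxtrot, hotel, golf, india]
Final RIGHT: [india, charlie, echo, alpha, golf, india]
i=0: L=india R=india -> agree -> india
i=1: L=juliet, R=charlie=BASE -> take LEFT -> juliet
i=2: L=foxtrot, R=echo=BASE -> take LEFT -> foxtrot
i=3: L=hotel, R=alpha=BASE -> take LEFT -> hotel
i=4: L=golf R=golf -> agree -> golf
i=5: L=india R=india -> agree -> india
Index 1 -> juliet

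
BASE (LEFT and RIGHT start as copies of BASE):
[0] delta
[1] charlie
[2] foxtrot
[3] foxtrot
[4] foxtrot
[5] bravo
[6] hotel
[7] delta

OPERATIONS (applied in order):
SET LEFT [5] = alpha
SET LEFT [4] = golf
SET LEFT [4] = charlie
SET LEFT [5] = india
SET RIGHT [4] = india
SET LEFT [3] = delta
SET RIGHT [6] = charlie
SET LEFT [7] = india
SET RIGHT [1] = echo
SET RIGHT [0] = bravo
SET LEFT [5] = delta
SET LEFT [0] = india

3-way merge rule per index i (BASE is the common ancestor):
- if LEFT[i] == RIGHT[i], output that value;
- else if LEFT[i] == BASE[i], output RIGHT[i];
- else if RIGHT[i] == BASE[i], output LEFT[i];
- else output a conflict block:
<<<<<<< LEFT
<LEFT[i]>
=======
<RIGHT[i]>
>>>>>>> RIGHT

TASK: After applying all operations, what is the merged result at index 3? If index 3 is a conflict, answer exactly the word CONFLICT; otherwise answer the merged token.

Final LEFT:  [india, charlie, foxtrot, delta, charlie, delta, hotel, india]
Final RIGHT: [bravo, echo, foxtrot, foxtrot, india, bravo, charlie, delta]
i=0: BASE=delta L=india R=bravo all differ -> CONFLICT
i=1: L=charlie=BASE, R=echo -> take RIGHT -> echo
i=2: L=foxtrot R=foxtrot -> agree -> foxtrot
i=3: L=delta, R=foxtrot=BASE -> take LEFT -> delta
i=4: BASE=foxtrot L=charlie R=india all differ -> CONFLICT
i=5: L=delta, R=bravo=BASE -> take LEFT -> delta
i=6: L=hotel=BASE, R=charlie -> take RIGHT -> charlie
i=7: L=india, R=delta=BASE -> take LEFT -> india
Index 3 -> delta

Answer: delta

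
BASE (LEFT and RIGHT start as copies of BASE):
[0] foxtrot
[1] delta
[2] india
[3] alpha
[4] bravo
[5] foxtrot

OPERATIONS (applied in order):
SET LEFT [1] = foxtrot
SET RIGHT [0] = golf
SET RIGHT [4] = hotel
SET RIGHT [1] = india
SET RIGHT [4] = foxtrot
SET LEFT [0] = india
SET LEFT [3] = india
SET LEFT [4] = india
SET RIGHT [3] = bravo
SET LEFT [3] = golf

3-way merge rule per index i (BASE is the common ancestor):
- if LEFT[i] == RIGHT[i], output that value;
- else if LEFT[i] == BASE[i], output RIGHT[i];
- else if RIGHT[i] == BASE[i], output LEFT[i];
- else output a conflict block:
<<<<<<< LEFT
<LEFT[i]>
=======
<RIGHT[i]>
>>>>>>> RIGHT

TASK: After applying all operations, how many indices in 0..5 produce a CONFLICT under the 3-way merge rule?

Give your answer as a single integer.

Final LEFT:  [india, foxtrot, india, golf, india, foxtrot]
Final RIGHT: [golf, india, india, bravo, foxtrot, foxtrot]
i=0: BASE=foxtrot L=india R=golf all differ -> CONFLICT
i=1: BASE=delta L=foxtrot R=india all differ -> CONFLICT
i=2: L=india R=india -> agree -> india
i=3: BASE=alpha L=golf R=bravo all differ -> CONFLICT
i=4: BASE=bravo L=india R=foxtrot all differ -> CONFLICT
i=5: L=foxtrot R=foxtrot -> agree -> foxtrot
Conflict count: 4

Answer: 4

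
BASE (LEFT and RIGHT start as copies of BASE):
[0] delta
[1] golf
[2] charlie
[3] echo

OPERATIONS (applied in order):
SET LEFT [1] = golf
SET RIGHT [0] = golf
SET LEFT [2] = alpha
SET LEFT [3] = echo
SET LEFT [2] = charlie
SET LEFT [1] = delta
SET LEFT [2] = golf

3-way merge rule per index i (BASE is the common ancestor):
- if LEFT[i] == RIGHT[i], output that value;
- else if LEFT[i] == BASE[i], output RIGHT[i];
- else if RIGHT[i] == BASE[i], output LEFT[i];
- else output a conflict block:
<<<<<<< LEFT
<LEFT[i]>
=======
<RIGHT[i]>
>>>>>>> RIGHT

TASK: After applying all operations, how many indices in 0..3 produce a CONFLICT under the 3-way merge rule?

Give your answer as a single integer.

Final LEFT:  [delta, delta, golf, echo]
Final RIGHT: [golf, golf, charlie, echo]
i=0: L=delta=BASE, R=golf -> take RIGHT -> golf
i=1: L=delta, R=golf=BASE -> take LEFT -> delta
i=2: L=golf, R=charlie=BASE -> take LEFT -> golf
i=3: L=echo R=echo -> agree -> echo
Conflict count: 0

Answer: 0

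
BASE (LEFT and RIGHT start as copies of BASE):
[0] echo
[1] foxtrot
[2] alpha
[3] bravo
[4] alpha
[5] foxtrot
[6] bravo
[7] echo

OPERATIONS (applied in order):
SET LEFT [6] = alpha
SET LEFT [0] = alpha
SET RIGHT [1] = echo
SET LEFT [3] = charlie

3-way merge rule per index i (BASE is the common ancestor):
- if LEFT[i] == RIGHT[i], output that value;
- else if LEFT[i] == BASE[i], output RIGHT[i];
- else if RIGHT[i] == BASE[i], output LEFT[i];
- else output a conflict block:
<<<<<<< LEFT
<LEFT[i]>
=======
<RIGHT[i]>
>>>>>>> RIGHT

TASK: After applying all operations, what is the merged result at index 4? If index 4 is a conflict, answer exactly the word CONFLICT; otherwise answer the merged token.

Answer: alpha

Derivation:
Final LEFT:  [alpha, foxtrot, alpha, charlie, alpha, foxtrot, alpha, echo]
Final RIGHT: [echo, echo, alpha, bravo, alpha, foxtrot, bravo, echo]
i=0: L=alpha, R=echo=BASE -> take LEFT -> alpha
i=1: L=foxtrot=BASE, R=echo -> take RIGHT -> echo
i=2: L=alpha R=alpha -> agree -> alpha
i=3: L=charlie, R=bravo=BASE -> take LEFT -> charlie
i=4: L=alpha R=alpha -> agree -> alpha
i=5: L=foxtrot R=foxtrot -> agree -> foxtrot
i=6: L=alpha, R=bravo=BASE -> take LEFT -> alpha
i=7: L=echo R=echo -> agree -> echo
Index 4 -> alpha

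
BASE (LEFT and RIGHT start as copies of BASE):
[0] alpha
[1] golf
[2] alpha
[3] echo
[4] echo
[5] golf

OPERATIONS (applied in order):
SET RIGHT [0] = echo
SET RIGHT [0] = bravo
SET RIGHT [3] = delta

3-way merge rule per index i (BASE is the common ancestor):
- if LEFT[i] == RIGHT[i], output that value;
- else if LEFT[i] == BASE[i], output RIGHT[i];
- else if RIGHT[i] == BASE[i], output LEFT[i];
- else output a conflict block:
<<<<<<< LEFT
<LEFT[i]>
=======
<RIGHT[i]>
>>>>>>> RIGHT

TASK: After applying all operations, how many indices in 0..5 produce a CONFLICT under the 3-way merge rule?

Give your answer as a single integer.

Answer: 0

Derivation:
Final LEFT:  [alpha, golf, alpha, echo, echo, golf]
Final RIGHT: [bravo, golf, alpha, delta, echo, golf]
i=0: L=alpha=BASE, R=bravo -> take RIGHT -> bravo
i=1: L=golf R=golf -> agree -> golf
i=2: L=alpha R=alpha -> agree -> alpha
i=3: L=echo=BASE, R=delta -> take RIGHT -> delta
i=4: L=echo R=echo -> agree -> echo
i=5: L=golf R=golf -> agree -> golf
Conflict count: 0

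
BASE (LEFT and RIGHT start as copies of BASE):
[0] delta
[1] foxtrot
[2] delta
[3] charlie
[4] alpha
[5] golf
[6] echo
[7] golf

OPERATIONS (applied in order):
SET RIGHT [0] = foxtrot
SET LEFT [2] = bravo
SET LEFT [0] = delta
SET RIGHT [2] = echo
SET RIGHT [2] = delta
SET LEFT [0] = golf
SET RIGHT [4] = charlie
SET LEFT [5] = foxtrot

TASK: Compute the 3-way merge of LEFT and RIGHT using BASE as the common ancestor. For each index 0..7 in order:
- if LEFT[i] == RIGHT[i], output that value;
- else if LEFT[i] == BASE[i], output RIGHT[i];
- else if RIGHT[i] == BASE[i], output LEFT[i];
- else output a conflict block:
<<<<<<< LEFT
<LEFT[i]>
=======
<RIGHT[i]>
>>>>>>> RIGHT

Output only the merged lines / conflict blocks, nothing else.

Final LEFT:  [golf, foxtrot, bravo, charlie, alpha, foxtrot, echo, golf]
Final RIGHT: [foxtrot, foxtrot, delta, charlie, charlie, golf, echo, golf]
i=0: BASE=delta L=golf R=foxtrot all differ -> CONFLICT
i=1: L=foxtrot R=foxtrot -> agree -> foxtrot
i=2: L=bravo, R=delta=BASE -> take LEFT -> bravo
i=3: L=charlie R=charlie -> agree -> charlie
i=4: L=alpha=BASE, R=charlie -> take RIGHT -> charlie
i=5: L=foxtrot, R=golf=BASE -> take LEFT -> foxtrot
i=6: L=echo R=echo -> agree -> echo
i=7: L=golf R=golf -> agree -> golf

Answer: <<<<<<< LEFT
golf
=======
foxtrot
>>>>>>> RIGHT
foxtrot
bravo
charlie
charlie
foxtrot
echo
golf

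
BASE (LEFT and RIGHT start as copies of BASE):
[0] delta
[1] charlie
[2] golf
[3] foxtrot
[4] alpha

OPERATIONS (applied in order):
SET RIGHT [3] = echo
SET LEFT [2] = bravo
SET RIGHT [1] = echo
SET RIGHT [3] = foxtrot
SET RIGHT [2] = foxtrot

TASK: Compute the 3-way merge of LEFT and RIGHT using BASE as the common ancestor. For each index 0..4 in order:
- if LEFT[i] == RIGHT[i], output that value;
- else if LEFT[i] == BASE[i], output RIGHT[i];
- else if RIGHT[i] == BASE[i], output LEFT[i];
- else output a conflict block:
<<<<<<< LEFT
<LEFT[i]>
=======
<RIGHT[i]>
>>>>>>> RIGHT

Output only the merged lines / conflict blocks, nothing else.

Answer: delta
echo
<<<<<<< LEFT
bravo
=======
foxtrot
>>>>>>> RIGHT
foxtrot
alpha

Derivation:
Final LEFT:  [delta, charlie, bravo, foxtrot, alpha]
Final RIGHT: [delta, echo, foxtrot, foxtrot, alpha]
i=0: L=delta R=delta -> agree -> delta
i=1: L=charlie=BASE, R=echo -> take RIGHT -> echo
i=2: BASE=golf L=bravo R=foxtrot all differ -> CONFLICT
i=3: L=foxtrot R=foxtrot -> agree -> foxtrot
i=4: L=alpha R=alpha -> agree -> alpha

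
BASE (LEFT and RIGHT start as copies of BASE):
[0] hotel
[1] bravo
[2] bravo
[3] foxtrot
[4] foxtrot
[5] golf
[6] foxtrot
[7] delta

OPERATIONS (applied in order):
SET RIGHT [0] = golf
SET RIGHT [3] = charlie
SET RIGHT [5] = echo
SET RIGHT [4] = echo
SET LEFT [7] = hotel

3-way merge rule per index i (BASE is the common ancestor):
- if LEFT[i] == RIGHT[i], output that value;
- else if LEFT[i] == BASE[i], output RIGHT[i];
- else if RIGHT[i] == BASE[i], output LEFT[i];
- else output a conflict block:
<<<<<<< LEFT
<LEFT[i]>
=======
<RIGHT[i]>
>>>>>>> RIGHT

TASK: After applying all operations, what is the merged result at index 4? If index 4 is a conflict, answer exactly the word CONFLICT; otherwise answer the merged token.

Answer: echo

Derivation:
Final LEFT:  [hotel, bravo, bravo, foxtrot, foxtrot, golf, foxtrot, hotel]
Final RIGHT: [golf, bravo, bravo, charlie, echo, echo, foxtrot, delta]
i=0: L=hotel=BASE, R=golf -> take RIGHT -> golf
i=1: L=bravo R=bravo -> agree -> bravo
i=2: L=bravo R=bravo -> agree -> bravo
i=3: L=foxtrot=BASE, R=charlie -> take RIGHT -> charlie
i=4: L=foxtrot=BASE, R=echo -> take RIGHT -> echo
i=5: L=golf=BASE, R=echo -> take RIGHT -> echo
i=6: L=foxtrot R=foxtrot -> agree -> foxtrot
i=7: L=hotel, R=delta=BASE -> take LEFT -> hotel
Index 4 -> echo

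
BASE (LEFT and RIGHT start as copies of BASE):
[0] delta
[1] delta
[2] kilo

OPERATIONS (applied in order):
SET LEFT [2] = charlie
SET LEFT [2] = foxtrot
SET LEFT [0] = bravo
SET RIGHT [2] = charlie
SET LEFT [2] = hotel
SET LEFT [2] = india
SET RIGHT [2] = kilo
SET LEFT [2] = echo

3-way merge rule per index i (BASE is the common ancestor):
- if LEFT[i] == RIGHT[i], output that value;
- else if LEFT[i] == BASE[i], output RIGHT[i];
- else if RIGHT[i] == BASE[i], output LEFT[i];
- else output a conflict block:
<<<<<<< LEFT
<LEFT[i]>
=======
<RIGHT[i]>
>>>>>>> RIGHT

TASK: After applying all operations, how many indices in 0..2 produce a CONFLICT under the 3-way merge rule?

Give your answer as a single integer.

Final LEFT:  [bravo, delta, echo]
Final RIGHT: [delta, delta, kilo]
i=0: L=bravo, R=delta=BASE -> take LEFT -> bravo
i=1: L=delta R=delta -> agree -> delta
i=2: L=echo, R=kilo=BASE -> take LEFT -> echo
Conflict count: 0

Answer: 0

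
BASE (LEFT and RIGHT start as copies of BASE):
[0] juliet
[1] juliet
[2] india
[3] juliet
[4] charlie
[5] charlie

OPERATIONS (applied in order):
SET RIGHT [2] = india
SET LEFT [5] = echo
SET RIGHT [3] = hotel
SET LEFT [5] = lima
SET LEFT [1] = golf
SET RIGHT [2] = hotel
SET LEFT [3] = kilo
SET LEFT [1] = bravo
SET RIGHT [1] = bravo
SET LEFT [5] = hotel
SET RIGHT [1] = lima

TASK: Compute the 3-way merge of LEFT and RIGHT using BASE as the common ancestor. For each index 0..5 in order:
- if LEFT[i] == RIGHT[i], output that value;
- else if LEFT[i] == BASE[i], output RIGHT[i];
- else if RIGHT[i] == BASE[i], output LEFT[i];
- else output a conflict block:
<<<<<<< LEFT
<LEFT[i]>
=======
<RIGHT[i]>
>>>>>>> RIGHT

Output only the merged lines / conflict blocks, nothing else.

Final LEFT:  [juliet, bravo, india, kilo, charlie, hotel]
Final RIGHT: [juliet, lima, hotel, hotel, charlie, charlie]
i=0: L=juliet R=juliet -> agree -> juliet
i=1: BASE=juliet L=bravo R=lima all differ -> CONFLICT
i=2: L=india=BASE, R=hotel -> take RIGHT -> hotel
i=3: BASE=juliet L=kilo R=hotel all differ -> CONFLICT
i=4: L=charlie R=charlie -> agree -> charlie
i=5: L=hotel, R=charlie=BASE -> take LEFT -> hotel

Answer: juliet
<<<<<<< LEFT
bravo
=======
lima
>>>>>>> RIGHT
hotel
<<<<<<< LEFT
kilo
=======
hotel
>>>>>>> RIGHT
charlie
hotel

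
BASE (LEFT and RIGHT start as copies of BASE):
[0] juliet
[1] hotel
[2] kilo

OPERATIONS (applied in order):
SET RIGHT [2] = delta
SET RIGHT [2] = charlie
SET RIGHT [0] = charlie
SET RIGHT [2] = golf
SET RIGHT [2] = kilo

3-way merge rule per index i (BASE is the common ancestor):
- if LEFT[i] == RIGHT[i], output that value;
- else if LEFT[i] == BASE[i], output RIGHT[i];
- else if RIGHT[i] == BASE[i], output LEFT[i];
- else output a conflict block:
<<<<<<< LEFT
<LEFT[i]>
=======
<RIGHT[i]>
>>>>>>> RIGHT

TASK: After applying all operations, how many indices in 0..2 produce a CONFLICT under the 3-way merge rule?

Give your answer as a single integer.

Final LEFT:  [juliet, hotel, kilo]
Final RIGHT: [charlie, hotel, kilo]
i=0: L=juliet=BASE, R=charlie -> take RIGHT -> charlie
i=1: L=hotel R=hotel -> agree -> hotel
i=2: L=kilo R=kilo -> agree -> kilo
Conflict count: 0

Answer: 0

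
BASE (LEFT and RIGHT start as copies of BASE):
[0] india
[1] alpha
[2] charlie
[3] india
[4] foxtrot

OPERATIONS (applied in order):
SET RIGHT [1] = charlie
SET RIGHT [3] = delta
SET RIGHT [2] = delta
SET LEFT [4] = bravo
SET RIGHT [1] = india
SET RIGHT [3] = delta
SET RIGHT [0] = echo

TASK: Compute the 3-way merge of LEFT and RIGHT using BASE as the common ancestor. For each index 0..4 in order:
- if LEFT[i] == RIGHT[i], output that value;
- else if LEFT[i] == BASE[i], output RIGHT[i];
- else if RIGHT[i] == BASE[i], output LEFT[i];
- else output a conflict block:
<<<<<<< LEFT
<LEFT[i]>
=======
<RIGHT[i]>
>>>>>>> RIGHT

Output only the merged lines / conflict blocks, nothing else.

Answer: echo
india
delta
delta
bravo

Derivation:
Final LEFT:  [india, alpha, charlie, india, bravo]
Final RIGHT: [echo, india, delta, delta, foxtrot]
i=0: L=india=BASE, R=echo -> take RIGHT -> echo
i=1: L=alpha=BASE, R=india -> take RIGHT -> india
i=2: L=charlie=BASE, R=delta -> take RIGHT -> delta
i=3: L=india=BASE, R=delta -> take RIGHT -> delta
i=4: L=bravo, R=foxtrot=BASE -> take LEFT -> bravo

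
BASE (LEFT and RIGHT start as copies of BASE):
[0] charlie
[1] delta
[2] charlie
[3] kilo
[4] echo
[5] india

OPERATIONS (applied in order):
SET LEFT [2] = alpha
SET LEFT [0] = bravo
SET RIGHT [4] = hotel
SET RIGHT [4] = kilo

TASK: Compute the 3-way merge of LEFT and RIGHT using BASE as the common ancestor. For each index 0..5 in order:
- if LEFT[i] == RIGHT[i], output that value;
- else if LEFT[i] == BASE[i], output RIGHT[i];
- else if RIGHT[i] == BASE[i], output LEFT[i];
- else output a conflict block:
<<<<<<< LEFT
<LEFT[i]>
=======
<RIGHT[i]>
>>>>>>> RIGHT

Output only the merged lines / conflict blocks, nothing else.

Final LEFT:  [bravo, delta, alpha, kilo, echo, india]
Final RIGHT: [charlie, delta, charlie, kilo, kilo, india]
i=0: L=bravo, R=charlie=BASE -> take LEFT -> bravo
i=1: L=delta R=delta -> agree -> delta
i=2: L=alpha, R=charlie=BASE -> take LEFT -> alpha
i=3: L=kilo R=kilo -> agree -> kilo
i=4: L=echo=BASE, R=kilo -> take RIGHT -> kilo
i=5: L=india R=india -> agree -> india

Answer: bravo
delta
alpha
kilo
kilo
india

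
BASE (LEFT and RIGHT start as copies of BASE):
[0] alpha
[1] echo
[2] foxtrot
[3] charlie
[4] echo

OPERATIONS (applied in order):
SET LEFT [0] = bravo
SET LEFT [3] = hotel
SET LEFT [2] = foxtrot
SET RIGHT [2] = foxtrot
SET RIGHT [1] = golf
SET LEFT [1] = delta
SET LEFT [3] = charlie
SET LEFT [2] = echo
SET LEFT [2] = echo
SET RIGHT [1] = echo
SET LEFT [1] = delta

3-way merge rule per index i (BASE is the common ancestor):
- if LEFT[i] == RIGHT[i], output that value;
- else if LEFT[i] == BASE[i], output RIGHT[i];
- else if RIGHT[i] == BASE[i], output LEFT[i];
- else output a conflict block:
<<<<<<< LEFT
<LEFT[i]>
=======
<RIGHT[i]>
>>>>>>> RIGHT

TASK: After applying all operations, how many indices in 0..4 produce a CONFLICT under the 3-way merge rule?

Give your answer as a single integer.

Answer: 0

Derivation:
Final LEFT:  [bravo, delta, echo, charlie, echo]
Final RIGHT: [alpha, echo, foxtrot, charlie, echo]
i=0: L=bravo, R=alpha=BASE -> take LEFT -> bravo
i=1: L=delta, R=echo=BASE -> take LEFT -> delta
i=2: L=echo, R=foxtrot=BASE -> take LEFT -> echo
i=3: L=charlie R=charlie -> agree -> charlie
i=4: L=echo R=echo -> agree -> echo
Conflict count: 0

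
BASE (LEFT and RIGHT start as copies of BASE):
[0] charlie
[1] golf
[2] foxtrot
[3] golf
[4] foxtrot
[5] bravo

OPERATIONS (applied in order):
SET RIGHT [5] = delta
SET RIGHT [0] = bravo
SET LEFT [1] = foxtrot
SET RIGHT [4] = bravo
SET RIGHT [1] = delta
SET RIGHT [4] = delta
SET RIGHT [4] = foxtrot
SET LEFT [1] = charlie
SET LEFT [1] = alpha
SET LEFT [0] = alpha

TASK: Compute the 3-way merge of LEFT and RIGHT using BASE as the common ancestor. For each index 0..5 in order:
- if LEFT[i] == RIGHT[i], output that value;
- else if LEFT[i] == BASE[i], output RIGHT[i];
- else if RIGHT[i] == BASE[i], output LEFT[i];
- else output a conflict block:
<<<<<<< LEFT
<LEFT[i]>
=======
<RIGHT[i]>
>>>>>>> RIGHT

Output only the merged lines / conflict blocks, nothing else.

Final LEFT:  [alpha, alpha, foxtrot, golf, foxtrot, bravo]
Final RIGHT: [bravo, delta, foxtrot, golf, foxtrot, delta]
i=0: BASE=charlie L=alpha R=bravo all differ -> CONFLICT
i=1: BASE=golf L=alpha R=delta all differ -> CONFLICT
i=2: L=foxtrot R=foxtrot -> agree -> foxtrot
i=3: L=golf R=golf -> agree -> golf
i=4: L=foxtrot R=foxtrot -> agree -> foxtrot
i=5: L=bravo=BASE, R=delta -> take RIGHT -> delta

Answer: <<<<<<< LEFT
alpha
=======
bravo
>>>>>>> RIGHT
<<<<<<< LEFT
alpha
=======
delta
>>>>>>> RIGHT
foxtrot
golf
foxtrot
delta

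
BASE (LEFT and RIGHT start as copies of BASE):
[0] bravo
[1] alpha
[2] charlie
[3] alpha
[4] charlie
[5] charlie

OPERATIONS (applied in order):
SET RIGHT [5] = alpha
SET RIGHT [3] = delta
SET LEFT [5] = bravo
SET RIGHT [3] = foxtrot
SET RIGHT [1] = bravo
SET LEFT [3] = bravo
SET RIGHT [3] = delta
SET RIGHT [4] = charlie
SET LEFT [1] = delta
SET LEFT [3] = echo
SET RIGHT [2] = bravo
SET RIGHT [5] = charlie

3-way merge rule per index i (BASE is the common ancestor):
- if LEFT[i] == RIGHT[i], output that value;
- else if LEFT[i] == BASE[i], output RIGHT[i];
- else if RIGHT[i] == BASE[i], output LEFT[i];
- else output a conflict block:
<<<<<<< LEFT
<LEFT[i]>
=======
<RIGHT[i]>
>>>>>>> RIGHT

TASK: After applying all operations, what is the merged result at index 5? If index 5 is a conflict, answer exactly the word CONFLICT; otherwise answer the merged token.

Answer: bravo

Derivation:
Final LEFT:  [bravo, delta, charlie, echo, charlie, bravo]
Final RIGHT: [bravo, bravo, bravo, delta, charlie, charlie]
i=0: L=bravo R=bravo -> agree -> bravo
i=1: BASE=alpha L=delta R=bravo all differ -> CONFLICT
i=2: L=charlie=BASE, R=bravo -> take RIGHT -> bravo
i=3: BASE=alpha L=echo R=delta all differ -> CONFLICT
i=4: L=charlie R=charlie -> agree -> charlie
i=5: L=bravo, R=charlie=BASE -> take LEFT -> bravo
Index 5 -> bravo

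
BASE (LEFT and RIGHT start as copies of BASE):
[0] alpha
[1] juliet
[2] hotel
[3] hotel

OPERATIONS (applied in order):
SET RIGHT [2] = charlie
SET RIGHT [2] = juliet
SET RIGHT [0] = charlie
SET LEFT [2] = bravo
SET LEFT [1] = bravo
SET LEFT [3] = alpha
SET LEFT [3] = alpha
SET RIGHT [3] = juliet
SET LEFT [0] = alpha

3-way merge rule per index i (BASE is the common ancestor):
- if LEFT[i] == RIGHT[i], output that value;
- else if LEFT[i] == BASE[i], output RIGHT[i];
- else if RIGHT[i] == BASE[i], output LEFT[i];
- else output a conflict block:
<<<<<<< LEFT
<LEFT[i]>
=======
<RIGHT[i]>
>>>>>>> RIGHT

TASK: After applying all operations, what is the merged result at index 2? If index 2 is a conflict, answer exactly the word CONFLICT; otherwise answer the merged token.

Final LEFT:  [alpha, bravo, bravo, alpha]
Final RIGHT: [charlie, juliet, juliet, juliet]
i=0: L=alpha=BASE, R=charlie -> take RIGHT -> charlie
i=1: L=bravo, R=juliet=BASE -> take LEFT -> bravo
i=2: BASE=hotel L=bravo R=juliet all differ -> CONFLICT
i=3: BASE=hotel L=alpha R=juliet all differ -> CONFLICT
Index 2 -> CONFLICT

Answer: CONFLICT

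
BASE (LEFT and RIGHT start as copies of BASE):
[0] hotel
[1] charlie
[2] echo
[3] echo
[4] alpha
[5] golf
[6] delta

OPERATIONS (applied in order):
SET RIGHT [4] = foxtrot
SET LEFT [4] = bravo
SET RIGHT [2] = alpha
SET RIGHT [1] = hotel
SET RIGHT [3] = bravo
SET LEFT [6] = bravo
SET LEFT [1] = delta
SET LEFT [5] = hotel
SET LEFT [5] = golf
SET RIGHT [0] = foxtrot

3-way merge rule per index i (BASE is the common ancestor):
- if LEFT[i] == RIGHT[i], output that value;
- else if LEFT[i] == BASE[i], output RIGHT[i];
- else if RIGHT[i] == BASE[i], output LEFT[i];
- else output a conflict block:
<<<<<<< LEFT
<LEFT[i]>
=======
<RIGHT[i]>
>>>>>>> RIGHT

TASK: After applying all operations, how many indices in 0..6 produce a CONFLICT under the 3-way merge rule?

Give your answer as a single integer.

Answer: 2

Derivation:
Final LEFT:  [hotel, delta, echo, echo, bravo, golf, bravo]
Final RIGHT: [foxtrot, hotel, alpha, bravo, foxtrot, golf, delta]
i=0: L=hotel=BASE, R=foxtrot -> take RIGHT -> foxtrot
i=1: BASE=charlie L=delta R=hotel all differ -> CONFLICT
i=2: L=echo=BASE, R=alpha -> take RIGHT -> alpha
i=3: L=echo=BASE, R=bravo -> take RIGHT -> bravo
i=4: BASE=alpha L=bravo R=foxtrot all differ -> CONFLICT
i=5: L=golf R=golf -> agree -> golf
i=6: L=bravo, R=delta=BASE -> take LEFT -> bravo
Conflict count: 2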